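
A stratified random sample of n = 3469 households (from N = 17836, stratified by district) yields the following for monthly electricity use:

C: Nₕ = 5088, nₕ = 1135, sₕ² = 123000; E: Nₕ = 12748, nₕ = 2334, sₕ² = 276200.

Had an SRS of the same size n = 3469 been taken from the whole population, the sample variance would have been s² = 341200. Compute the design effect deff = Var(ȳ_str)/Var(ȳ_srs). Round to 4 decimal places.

0.7098

Var(ȳ_str) = Σ Wₕ²(1−fₕ)sₕ²/nₕ with Wₕ = Nₕ/17836:
  C: (5088/17836)²·(1−1135/5088)·123000/1135 = 6.8515407
  E: (12748/17836)²·(1−2334/12748)·276200/2334 = 49.384143
  → Var(ȳ_str) = 56.235684.
Var(ȳ_srs) = (1 − 3469/17836)·341200/3469 = 79.227025.
deff = 56.235684 / 79.227025 = 0.7098.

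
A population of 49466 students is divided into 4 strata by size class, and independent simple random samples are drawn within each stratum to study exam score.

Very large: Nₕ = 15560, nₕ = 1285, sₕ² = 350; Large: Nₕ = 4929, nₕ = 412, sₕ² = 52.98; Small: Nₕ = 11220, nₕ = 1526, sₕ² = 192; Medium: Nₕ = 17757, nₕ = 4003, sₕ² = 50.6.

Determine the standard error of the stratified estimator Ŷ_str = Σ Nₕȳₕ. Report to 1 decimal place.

8951.8

Var(Ŷ_str) = Σₕ Nₕ²(1 − fₕ)sₕ²/nₕ.
Very large: 15560²·(1 − 1285/15560)·350/1285 = 6.0499339 × 10^7.
Large: 4929²·(1 − 412/4929)·52.98/412 = 2.8630152 × 10^6.
Small: 11220²·(1 − 1526/11220)·192/1526 = 1.368493 × 10^7.
Medium: 17757²·(1 − 4003/17757)·50.6/4003 = 3.0871913 × 10^6.
Sum = 8.0134476 × 10^7.
SE = √(8.0134476 × 10^7) = 8951.8.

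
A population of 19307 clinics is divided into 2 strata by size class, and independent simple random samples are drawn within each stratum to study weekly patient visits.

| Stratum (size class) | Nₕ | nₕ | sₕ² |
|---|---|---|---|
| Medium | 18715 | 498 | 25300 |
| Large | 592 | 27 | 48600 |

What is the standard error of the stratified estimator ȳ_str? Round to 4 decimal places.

6.9340

Var(ȳ_str) = Σₕ Wₕ²(1 − fₕ)sₕ²/nₕ with Wₕ = Nₕ/N, N = 19307.
Medium: Wₕ = 0.96933755; term = 0.96933755²·(1 − 0.02660967)·25300/498 = 46.46525.
Large: Wₕ = 0.03066245; term = 0.03066245²·(1 − 0.04560811)·48600/27 = 1.6151508.
Sum = 48.080401.
SE = √(48.080401) = 6.9340.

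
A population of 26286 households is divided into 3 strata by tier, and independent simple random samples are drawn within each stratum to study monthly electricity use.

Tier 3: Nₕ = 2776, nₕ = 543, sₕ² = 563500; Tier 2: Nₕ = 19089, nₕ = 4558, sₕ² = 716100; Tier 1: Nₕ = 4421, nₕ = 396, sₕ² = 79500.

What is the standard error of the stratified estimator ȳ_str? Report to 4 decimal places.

8.8063

Var(ȳ_str) = Σₕ Wₕ²(1 − fₕ)sₕ²/nₕ with Wₕ = Nₕ/N, N = 26286.
Tier 3: Wₕ = 0.10560755; term = 0.10560755²·(1 − 0.19560519)·563500/543 = 9.3100769.
Tier 2: Wₕ = 0.72620406; term = 0.72620406²·(1 − 0.23877626)·716100/4558 = 63.0709.
Tier 1: Wₕ = 0.16818839; term = 0.16818839²·(1 − 0.08957249)·79500/396 = 5.1702237.
Sum = 77.551201.
SE = √(77.551201) = 8.8063.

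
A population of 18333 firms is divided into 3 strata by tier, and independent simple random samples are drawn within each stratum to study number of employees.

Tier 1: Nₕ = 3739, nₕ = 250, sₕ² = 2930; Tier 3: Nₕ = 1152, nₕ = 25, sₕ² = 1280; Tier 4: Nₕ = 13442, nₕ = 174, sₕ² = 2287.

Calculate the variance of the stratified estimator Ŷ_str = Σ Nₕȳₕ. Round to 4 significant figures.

Var(Ŷ_str) = Σₕ Nₕ²(1 − fₕ)sₕ²/nₕ.
Tier 1: 3739²·(1 − 250/3739)·2930/250 = 1.5289175 × 10^8.
Tier 3: 1152²·(1 − 25/1152)·1280/25 = 6.6473165 × 10^7.
Tier 4: 13442²·(1 − 174/13442)·2287/174 = 2.3441547 × 10^9.
Sum = 2.5635196 × 10^9.

2.564 × 10^9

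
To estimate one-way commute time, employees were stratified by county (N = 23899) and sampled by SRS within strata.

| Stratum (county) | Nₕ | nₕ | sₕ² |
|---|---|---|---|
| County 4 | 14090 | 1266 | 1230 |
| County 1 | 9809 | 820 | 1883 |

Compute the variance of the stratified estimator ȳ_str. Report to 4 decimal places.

Var(ȳ_str) = Σₕ Wₕ²(1 − fₕ)sₕ²/nₕ with Wₕ = Nₕ/N, N = 23899.
County 4: Wₕ = 0.58956442; term = 0.58956442²·(1 − 0.08985096)·1230/1266 = 0.30735936.
County 1: Wₕ = 0.41043558; term = 0.41043558²·(1 − 0.08359670)·1883/820 = 0.35449746.
Sum = 0.66185682.

0.6619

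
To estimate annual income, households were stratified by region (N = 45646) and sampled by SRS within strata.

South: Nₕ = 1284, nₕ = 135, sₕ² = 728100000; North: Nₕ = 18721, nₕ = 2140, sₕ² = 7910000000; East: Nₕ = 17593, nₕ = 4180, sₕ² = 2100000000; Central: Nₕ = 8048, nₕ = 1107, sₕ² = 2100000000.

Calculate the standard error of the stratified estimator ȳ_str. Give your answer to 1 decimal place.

813.8

Var(ȳ_str) = Σₕ Wₕ²(1 − fₕ)sₕ²/nₕ with Wₕ = Nₕ/N, N = 45646.
South: Wₕ = 0.02812952; term = 0.02812952²·(1 − 0.10514019)·728100000/135 = 3818.8875.
North: Wₕ = 0.41013451; term = 0.41013451²·(1 − 0.11431013)·7910000000/2140 = 550677.11.
East: Wₕ = 0.38542260; term = 0.38542260²·(1 − 0.23759450)·2100000000/4180 = 56898.837.
Central: Wₕ = 0.17631337; term = 0.17631337²·(1 − 0.13754970)·2100000000/1107 = 50859.986.
Sum = 662254.82.
SE = √(662254.82) = 813.8.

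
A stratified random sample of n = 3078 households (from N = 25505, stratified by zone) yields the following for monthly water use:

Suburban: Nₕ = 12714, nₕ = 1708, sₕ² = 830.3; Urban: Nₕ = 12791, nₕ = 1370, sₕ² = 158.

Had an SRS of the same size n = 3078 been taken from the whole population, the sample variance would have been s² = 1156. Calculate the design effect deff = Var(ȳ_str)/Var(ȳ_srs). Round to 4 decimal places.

0.3951

Var(ȳ_str) = Σ Wₕ²(1−fₕ)sₕ²/nₕ with Wₕ = Nₕ/25505:
  Suburban: (12714/25505)²·(1−1708/12714)·830.3/1708 = 0.10457027
  Urban: (12791/25505)²·(1−1370/12791)·158/1370 = 0.025899686
  → Var(ȳ_str) = 0.13046996.
Var(ȳ_srs) = (1 − 3078/25505)·1156/3078 = 0.3302441.
deff = 0.13046996 / 0.3302441 = 0.3951.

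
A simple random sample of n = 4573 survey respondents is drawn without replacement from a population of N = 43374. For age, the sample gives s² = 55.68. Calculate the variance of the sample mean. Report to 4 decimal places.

0.0109

Under SRS without replacement, Var(ȳ) = (1 − f)·s²/n with f = n/N = 4573/43374 = 0.10543183.
Var(ȳ) = (1 − 0.10543183)·55.68/4573 = 0.89456817·0.012175815 = 0.010892096.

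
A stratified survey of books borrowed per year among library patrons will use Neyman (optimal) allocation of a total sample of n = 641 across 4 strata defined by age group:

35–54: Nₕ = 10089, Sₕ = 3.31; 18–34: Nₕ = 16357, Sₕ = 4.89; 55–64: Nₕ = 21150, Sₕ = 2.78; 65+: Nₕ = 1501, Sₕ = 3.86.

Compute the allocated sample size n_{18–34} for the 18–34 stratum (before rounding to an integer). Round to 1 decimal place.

288.1

Neyman allocation: nₕ = n·NₕSₕ / Σⱼ NⱼSⱼ.
Σ NⱼSⱼ = 10089·3.31 + 16357·4.89 + 21150·2.78 + 1501·3.86 = 177971.18.
n_{18–34} = 641·16357·4.89 / 177971.18 = 288.1.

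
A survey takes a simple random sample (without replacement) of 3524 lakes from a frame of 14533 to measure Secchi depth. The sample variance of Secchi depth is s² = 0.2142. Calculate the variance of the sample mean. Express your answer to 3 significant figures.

Under SRS without replacement, Var(ȳ) = (1 − f)·s²/n with f = n/N = 3524/14533 = 0.24248263.
Var(ȳ) = (1 − 0.24248263)·0.2142/3524 = 0.75751737·6.0783201 × 10^-5 = 4.6044331 × 10^-5.

4.60 × 10^-5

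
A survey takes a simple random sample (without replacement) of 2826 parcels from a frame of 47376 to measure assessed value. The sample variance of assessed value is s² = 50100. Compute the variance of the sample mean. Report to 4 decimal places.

16.6707

Under SRS without replacement, Var(ȳ) = (1 − f)·s²/n with f = n/N = 2826/47376 = 0.05965046.
Var(ȳ) = (1 − 0.05965046)·50100/2826 = 0.94034954·17.728238 = 16.67074.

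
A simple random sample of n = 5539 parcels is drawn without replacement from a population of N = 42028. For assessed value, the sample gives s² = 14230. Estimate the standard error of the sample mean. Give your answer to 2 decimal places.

1.49

Under SRS without replacement, Var(ȳ) = (1 − f)·s²/n with f = n/N = 5539/42028 = 0.13179309.
Var(ȳ) = (1 − 0.13179309)·14230/5539 = 0.86820691·2.5690558 = 2.230472.
SE(ȳ) = √(2.230472) = 1.49.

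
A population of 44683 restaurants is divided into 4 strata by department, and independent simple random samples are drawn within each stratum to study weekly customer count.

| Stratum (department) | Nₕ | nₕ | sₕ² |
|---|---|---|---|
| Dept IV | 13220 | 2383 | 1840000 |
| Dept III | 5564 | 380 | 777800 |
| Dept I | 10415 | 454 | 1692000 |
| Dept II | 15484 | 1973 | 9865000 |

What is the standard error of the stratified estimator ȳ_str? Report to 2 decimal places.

28.33

Var(ȳ_str) = Σₕ Wₕ²(1 − fₕ)sₕ²/nₕ with Wₕ = Nₕ/N, N = 44683.
Dept IV: Wₕ = 0.29586196; term = 0.29586196²·(1 − 0.18025719)·1840000/2383 = 55.40509.
Dept III: Wₕ = 0.12452163; term = 0.12452163²·(1 − 0.06829619)·777800/380 = 29.570033.
Dept I: Wₕ = 0.23308641; term = 0.23308641²·(1 − 0.04359097)·1692000/454 = 193.65204.
Dept II: Wₕ = 0.34653000; term = 0.34653000²·(1 − 0.12742185)·9865000/1973 = 523.90919.
Sum = 802.53635.
SE = √(802.53635) = 28.33.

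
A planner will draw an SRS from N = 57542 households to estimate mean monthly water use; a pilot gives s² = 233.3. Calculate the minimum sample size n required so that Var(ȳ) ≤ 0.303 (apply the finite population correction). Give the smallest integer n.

Without fpc, n₀ = s²/D = 233.3/0.303 = 769.9670.
With fpc, (1 − n/N)·s²/n ≤ D requires n ≥ n₀/(1 + n₀/N) = 769.9670/(1 + 769.9670/57542) = 759.8001.
Rounding up, n = 760.

760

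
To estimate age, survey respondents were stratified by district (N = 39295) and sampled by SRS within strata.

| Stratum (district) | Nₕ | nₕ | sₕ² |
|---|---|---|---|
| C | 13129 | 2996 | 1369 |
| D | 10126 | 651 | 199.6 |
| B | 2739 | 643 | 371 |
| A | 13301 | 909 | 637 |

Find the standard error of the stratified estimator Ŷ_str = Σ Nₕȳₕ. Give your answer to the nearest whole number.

Var(Ŷ_str) = Σₕ Nₕ²(1 − fₕ)sₕ²/nₕ.
C: 13129²·(1 − 2996/13129)·1369/2996 = 6.0789886 × 10^7.
D: 10126²·(1 − 651/10126)·199.6/651 = 2.9416885 × 10^7.
B: 2739²·(1 − 643/2739)·371/643 = 3.3124265 × 10^6.
A: 13301²·(1 − 909/13301)·637/909 = 1.1550512 × 10^8.
Sum = 2.0902432 × 10^8.
SE = √(2.0902432 × 10^8) = 14458.

14458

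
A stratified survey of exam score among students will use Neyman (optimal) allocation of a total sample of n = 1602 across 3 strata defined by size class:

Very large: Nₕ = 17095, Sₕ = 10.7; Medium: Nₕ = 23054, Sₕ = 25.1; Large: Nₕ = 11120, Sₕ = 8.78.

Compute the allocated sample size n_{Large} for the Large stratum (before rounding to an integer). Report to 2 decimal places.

182.04

Neyman allocation: nₕ = n·NₕSₕ / Σⱼ NⱼSⱼ.
Σ NⱼSⱼ = 17095·10.7 + 23054·25.1 + 11120·8.78 = 859205.5.
n_{Large} = 1602·11120·8.78 / 859205.5 = 182.04.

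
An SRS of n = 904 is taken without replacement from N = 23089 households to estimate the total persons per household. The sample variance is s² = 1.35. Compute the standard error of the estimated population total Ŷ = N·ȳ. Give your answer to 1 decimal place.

Var(Ŷ) = N²·Var(ȳ) = N²·(1 − n/N)·s²/n.
f = 904/23089 = 0.03915284; Var(ȳ) = 0.96084716·1.35/904 = 0.0014348934.
Var(Ŷ) = 23089² · 0.0014348934 = 764944.43.
SE(Ŷ) = √(764944.43) = 874.6.

874.6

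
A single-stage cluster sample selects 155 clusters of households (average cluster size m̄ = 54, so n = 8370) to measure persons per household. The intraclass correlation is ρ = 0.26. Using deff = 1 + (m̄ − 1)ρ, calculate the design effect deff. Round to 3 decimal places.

14.780

deff = 1 + (54 − 1)·0.26 = 1 + 13.78 = 14.78.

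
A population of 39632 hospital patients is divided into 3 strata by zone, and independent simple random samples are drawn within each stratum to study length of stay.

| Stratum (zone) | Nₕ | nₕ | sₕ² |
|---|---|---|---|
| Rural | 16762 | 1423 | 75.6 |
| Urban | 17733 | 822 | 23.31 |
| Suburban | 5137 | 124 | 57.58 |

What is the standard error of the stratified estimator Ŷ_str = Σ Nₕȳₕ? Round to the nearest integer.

Var(Ŷ_str) = Σₕ Nₕ²(1 − fₕ)sₕ²/nₕ.
Rural: 16762²·(1 − 1423/16762)·75.6/1423 = 1.3659657 × 10^7.
Urban: 17733²·(1 − 822/17733)·23.31/822 = 8.5039747 × 10^6.
Suburban: 5137²·(1 − 124/5137)·57.58/124 = 1.1957964 × 10^7.
Sum = 3.4121596 × 10^7.
SE = √(3.4121596 × 10^7) = 5841.

5841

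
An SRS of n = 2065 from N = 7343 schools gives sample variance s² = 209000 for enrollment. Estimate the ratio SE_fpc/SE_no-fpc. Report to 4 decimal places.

0.8478

f = n/N = 2065/7343 = 0.28122021.
SE_no-fpc = √(s²/n) = 10.060351; SE_fpc = √((1−f)s²/n) = 8.5292539.
Ratio = √(1−f) = 0.84780882.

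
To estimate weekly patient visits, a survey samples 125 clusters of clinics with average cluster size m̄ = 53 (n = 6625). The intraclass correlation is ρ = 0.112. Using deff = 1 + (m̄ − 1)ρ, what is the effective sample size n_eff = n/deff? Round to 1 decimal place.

970.8

deff = 1 + (53 − 1)·0.112 = 1 + 5.824 = 6.824.
n_eff = 6625 / 6.824 = 970.8.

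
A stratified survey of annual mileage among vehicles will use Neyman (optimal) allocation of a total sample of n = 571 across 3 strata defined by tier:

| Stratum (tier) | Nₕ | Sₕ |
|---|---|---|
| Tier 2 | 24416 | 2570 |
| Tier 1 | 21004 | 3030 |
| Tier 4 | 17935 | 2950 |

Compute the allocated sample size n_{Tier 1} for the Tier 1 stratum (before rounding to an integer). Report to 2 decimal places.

202.68

Neyman allocation: nₕ = n·NₕSₕ / Σⱼ NⱼSⱼ.
Σ NⱼSⱼ = 24416·2570 + 21004·3030 + 17935·2950 = 1.7929949 × 10^8.
n_{Tier 1} = 571·21004·3030 / (1.7929949 × 10^8) = 202.68.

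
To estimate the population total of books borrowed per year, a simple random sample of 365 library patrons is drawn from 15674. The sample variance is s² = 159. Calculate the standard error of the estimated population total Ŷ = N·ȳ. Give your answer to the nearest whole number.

10224

Var(Ŷ) = N²·Var(ȳ) = N²·(1 − n/N)·s²/n.
f = 365/15674 = 0.02328697; Var(ȳ) = 0.97671303·159/365 = 0.42547225.
Var(Ŷ) = 15674² · 0.42547225 = 1.0452759 × 10^8.
SE(Ŷ) = √(1.0452759 × 10^8) = 10224.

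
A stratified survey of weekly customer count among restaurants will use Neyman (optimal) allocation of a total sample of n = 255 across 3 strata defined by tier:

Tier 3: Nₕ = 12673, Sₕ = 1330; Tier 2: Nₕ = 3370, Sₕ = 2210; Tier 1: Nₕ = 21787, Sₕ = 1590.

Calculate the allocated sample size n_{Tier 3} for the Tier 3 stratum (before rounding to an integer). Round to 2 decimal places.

Neyman allocation: nₕ = n·NₕSₕ / Σⱼ NⱼSⱼ.
Σ NⱼSⱼ = 12673·1330 + 3370·2210 + 21787·1590 = 5.894412 × 10^7.
n_{Tier 3} = 255·12673·1330 / (5.894412 × 10^7) = 72.92.

72.92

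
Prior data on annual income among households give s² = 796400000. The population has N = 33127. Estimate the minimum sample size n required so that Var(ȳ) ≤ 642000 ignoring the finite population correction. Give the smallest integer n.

Without fpc, n₀ = s²/D = 796400000/642000 = 1240.4984.
Rounding up, n = 1241.

1241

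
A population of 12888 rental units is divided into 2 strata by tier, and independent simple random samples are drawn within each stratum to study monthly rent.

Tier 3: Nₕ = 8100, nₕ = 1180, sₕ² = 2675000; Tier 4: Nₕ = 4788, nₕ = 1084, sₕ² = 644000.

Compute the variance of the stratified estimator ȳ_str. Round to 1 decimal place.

Var(ȳ_str) = Σₕ Wₕ²(1 − fₕ)sₕ²/nₕ with Wₕ = Nₕ/N, N = 12888.
Tier 3: Wₕ = 0.62849162; term = 0.62849162²·(1 − 0.14567901)·2675000/1180 = 765.00071.
Tier 4: Wₕ = 0.37150838; term = 0.37150838²·(1 − 0.22639933)·644000/1084 = 63.432328.
Sum = 828.43304.

828.4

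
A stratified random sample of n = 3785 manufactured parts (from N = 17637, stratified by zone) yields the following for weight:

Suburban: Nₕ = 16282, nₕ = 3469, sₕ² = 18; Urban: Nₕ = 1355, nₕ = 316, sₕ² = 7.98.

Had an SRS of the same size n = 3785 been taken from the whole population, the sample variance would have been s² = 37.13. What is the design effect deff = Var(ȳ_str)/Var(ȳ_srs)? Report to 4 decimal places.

Var(ȳ_str) = Σ Wₕ²(1−fₕ)sₕ²/nₕ with Wₕ = Nₕ/17637:
  Suburban: (16282/17637)²·(1−3469/16282)·18/3469 = 0.0034799848
  Urban: (1355/17637)²·(1−316/1355)·7.98/316 = 1.1429342 × 10^-4
  → Var(ȳ_str) = 0.0035942782.
Var(ȳ_srs) = (1 − 3785/17637)·37.13/3785 = 0.0077045421.
deff = 0.0035942782 / 0.0077045421 = 0.4665.

0.4665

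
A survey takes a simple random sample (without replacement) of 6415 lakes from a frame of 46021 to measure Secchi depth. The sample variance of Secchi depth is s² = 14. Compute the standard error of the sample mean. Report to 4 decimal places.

0.0433

Under SRS without replacement, Var(ȳ) = (1 − f)·s²/n with f = n/N = 6415/46021 = 0.13939289.
Var(ȳ) = (1 − 0.13939289)·14/6415 = 0.86060711·0.002182385 = 0.0018781761.
SE(ȳ) = √(0.0018781761) = 0.0433.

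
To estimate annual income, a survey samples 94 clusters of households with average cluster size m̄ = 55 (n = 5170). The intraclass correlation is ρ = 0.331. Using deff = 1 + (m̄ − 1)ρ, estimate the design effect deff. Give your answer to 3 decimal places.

deff = 1 + (55 − 1)·0.331 = 1 + 17.874 = 18.874.

18.874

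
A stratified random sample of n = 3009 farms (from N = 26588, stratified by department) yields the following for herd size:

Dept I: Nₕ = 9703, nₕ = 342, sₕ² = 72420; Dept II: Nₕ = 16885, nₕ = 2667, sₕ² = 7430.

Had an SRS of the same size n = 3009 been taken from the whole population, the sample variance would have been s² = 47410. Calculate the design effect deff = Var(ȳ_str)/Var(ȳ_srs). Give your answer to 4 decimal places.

Var(ȳ_str) = Σ Wₕ²(1−fₕ)sₕ²/nₕ with Wₕ = Nₕ/26588:
  Dept I: (9703/26588)²·(1−342/9703)·72420/342 = 27.207545
  Dept II: (16885/26588)²·(1−2667/16885)·7430/2667 = 0.94609344
  → Var(ȳ_str) = 28.153638.
Var(ȳ_srs) = (1 − 3009/26588)·47410/3009 = 13.97293.
deff = 28.153638 / 13.97293 = 2.0149.

2.0149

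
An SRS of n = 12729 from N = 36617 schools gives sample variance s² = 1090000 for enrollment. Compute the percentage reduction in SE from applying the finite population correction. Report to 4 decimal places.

19.2303

f = n/N = 12729/36617 = 0.34762542.
SE_no-fpc = √(s²/n) = 9.2537147; SE_fpc = √((1−f)s²/n) = 7.4741984.
Ratio = √(1−f) = 0.80769708. Reduction = 100·(1 − 0.80769708) = 19.2303%.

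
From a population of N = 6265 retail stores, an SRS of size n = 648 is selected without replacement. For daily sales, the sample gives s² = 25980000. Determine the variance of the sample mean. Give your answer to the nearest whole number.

35946

Under SRS without replacement, Var(ȳ) = (1 − f)·s²/n with f = n/N = 648/6265 = 0.10343176.
Var(ȳ) = (1 − 0.10343176)·25980000/648 = 0.89656824·40092.593 = 35945.745.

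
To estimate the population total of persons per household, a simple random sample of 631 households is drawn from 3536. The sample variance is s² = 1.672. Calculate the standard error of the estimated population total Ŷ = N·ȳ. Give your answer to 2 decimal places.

Var(Ŷ) = N²·Var(ȳ) = N²·(1 − n/N)·s²/n.
f = 631/3536 = 0.17845023; Var(ȳ) = 0.82154977·1.672/631 = 0.0021769116.
Var(Ŷ) = 3536² · 0.0021769116 = 27218.57.
SE(Ŷ) = √(27218.57) = 164.98.

164.98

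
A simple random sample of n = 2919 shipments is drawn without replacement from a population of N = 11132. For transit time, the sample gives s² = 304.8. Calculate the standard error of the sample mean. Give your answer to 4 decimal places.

Under SRS without replacement, Var(ȳ) = (1 − f)·s²/n with f = n/N = 2919/11132 = 0.26221703.
Var(ȳ) = (1 − 0.26221703)·304.8/2919 = 0.73778297·0.10441932 = 0.077038797.
SE(ȳ) = √(0.077038797) = 0.2776.

0.2776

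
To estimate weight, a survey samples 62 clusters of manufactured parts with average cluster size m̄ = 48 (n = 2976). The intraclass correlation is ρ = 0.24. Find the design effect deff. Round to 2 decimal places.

12.28

deff = 1 + (48 − 1)·0.24 = 1 + 11.28 = 12.28.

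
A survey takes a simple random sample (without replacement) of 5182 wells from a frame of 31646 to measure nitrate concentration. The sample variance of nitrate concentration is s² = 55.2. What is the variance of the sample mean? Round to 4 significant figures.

Under SRS without replacement, Var(ȳ) = (1 − f)·s²/n with f = n/N = 5182/31646 = 0.16374897.
Var(ȳ) = (1 − 0.16374897)·55.2/5182 = 0.83625103·0.010652258 = 0.0089079615.

0.008908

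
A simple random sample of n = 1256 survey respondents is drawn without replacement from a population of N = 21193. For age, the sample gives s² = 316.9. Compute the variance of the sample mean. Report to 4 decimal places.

Under SRS without replacement, Var(ȳ) = (1 − f)·s²/n with f = n/N = 1256/21193 = 0.05926485.
Var(ȳ) = (1 − 0.05926485)·316.9/1256 = 0.94073515·0.25230892 = 0.23735587.

0.2374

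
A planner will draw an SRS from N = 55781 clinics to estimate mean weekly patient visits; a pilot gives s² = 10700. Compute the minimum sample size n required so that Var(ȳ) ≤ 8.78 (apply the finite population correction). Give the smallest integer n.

Without fpc, n₀ = s²/D = 10700/8.78 = 1218.6788.
With fpc, (1 − n/N)·s²/n ≤ D requires n ≥ n₀/(1 + n₀/N) = 1218.6788/(1 + 1218.6788/55781) = 1192.6229.
Rounding up, n = 1193.

1193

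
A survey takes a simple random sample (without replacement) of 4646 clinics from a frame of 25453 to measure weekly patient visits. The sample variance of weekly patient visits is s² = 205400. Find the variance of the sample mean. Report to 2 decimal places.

Under SRS without replacement, Var(ȳ) = (1 − f)·s²/n with f = n/N = 4646/25453 = 0.18253251.
Var(ȳ) = (1 − 0.18253251)·205400/4646 = 0.81746749·44.210073 = 36.140298.

36.14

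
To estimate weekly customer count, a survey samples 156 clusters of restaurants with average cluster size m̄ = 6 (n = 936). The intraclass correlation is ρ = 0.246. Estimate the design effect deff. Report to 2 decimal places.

deff = 1 + (6 − 1)·0.246 = 1 + 1.23 = 2.23.

2.23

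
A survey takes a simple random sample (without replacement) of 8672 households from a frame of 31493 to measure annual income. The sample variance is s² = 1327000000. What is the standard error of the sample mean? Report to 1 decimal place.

333.0

Under SRS without replacement, Var(ȳ) = (1 − f)·s²/n with f = n/N = 8672/31493 = 0.27536278.
Var(ȳ) = (1 − 0.27536278)·1327000000/8672 = 0.72463722·153021.22 = 110884.87.
SE(ȳ) = √(110884.87) = 333.0.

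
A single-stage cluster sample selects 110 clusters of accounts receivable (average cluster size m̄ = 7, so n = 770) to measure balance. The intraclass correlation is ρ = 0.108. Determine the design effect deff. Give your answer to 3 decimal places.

1.648

deff = 1 + (7 − 1)·0.108 = 1 + 0.648 = 1.648.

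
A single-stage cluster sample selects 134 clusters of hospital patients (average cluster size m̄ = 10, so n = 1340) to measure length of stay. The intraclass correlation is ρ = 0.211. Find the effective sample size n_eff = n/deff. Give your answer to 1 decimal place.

462.2

deff = 1 + (10 − 1)·0.211 = 1 + 1.899 = 2.899.
n_eff = 1340 / 2.899 = 462.2.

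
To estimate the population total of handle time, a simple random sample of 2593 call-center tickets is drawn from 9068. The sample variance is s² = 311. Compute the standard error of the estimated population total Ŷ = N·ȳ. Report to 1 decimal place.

2653.7

Var(Ŷ) = N²·Var(ȳ) = N²·(1 − n/N)·s²/n.
f = 2593/9068 = 0.28595060; Var(ȳ) = 0.71404940·311/2593 = 0.085641868.
Var(Ŷ) = 9068² · 0.085641868 = 7.042213 × 10^6.
SE(Ŷ) = √(7.042213 × 10^6) = 2653.7.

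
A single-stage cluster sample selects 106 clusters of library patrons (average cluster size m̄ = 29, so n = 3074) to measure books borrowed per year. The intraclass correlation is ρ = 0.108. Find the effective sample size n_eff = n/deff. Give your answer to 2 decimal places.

deff = 1 + (29 − 1)·0.108 = 1 + 3.024 = 4.024.
n_eff = 3074 / 4.024 = 763.92.

763.92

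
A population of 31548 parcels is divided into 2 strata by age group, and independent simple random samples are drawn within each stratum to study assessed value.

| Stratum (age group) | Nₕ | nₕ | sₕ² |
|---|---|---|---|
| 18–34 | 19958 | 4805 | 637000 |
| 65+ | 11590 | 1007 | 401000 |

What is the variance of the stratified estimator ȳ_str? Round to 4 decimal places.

89.3580

Var(ȳ_str) = Σₕ Wₕ²(1 − fₕ)sₕ²/nₕ with Wₕ = Nₕ/N, N = 31548.
18–34: Wₕ = 0.63262330; term = 0.63262330²·(1 − 0.24075559)·637000/4805 = 40.282649.
65+: Wₕ = 0.36737670; term = 0.36737670²·(1 − 0.08688525)·401000/1007 = 49.075357.
Sum = 89.358006.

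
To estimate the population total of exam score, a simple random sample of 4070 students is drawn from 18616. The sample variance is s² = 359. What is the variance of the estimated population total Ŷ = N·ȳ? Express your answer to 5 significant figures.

Var(Ŷ) = N²·Var(ȳ) = N²·(1 − n/N)·s²/n.
f = 4070/18616 = 0.21862914; Var(ȳ) = 0.78137086·359/4070 = 0.068921902.
Var(Ŷ) = 18616² · 0.068921902 = 2.3885261 × 10^7.

2.3885 × 10^7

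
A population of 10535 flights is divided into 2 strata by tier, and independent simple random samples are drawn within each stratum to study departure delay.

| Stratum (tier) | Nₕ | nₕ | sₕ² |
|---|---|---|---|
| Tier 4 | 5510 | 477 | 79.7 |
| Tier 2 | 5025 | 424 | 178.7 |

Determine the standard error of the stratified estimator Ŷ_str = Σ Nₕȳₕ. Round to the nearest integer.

3792

Var(Ŷ_str) = Σₕ Nₕ²(1 − fₕ)sₕ²/nₕ.
Tier 4: 5510²·(1 − 477/5510)·79.7/477 = 4.6335993 × 10^6.
Tier 2: 5025²·(1 − 424/5025)·178.7/424 = 9.7442181 × 10^6.
Sum = 1.4377817 × 10^7.
SE = √(1.4377817 × 10^7) = 3792.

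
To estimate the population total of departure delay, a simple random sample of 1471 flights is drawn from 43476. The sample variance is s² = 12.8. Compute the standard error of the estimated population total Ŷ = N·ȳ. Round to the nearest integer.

3986

Var(Ŷ) = N²·Var(ȳ) = N²·(1 − n/N)·s²/n.
f = 1471/43476 = 0.03383476; Var(ȳ) = 0.96616524·12.8/1471 = 0.0084071483.
Var(Ŷ) = 43476² · 0.0084071483 = 1.5890877 × 10^7.
SE(Ŷ) = √(1.5890877 × 10^7) = 3986.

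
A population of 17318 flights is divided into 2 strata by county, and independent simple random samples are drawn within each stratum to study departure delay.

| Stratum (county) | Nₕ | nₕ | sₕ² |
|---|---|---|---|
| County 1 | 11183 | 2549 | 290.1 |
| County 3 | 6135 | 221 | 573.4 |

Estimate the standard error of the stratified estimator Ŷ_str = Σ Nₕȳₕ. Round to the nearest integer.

Var(Ŷ_str) = Σₕ Nₕ²(1 − fₕ)sₕ²/nₕ.
County 1: 11183²·(1 − 2549/11183)·290.1/2549 = 1.0988749 × 10^7.
County 3: 6135²·(1 − 221/6135)·573.4/221 = 9.4137206 × 10^7.
Sum = 1.0512596 × 10^8.
SE = √(1.0512596 × 10^8) = 10253.

10253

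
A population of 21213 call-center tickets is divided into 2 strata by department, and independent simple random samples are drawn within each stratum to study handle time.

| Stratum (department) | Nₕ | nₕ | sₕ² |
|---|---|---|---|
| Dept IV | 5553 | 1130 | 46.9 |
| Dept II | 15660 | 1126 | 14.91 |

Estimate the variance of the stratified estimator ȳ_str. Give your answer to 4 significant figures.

0.008963

Var(ȳ_str) = Σₕ Wₕ²(1 − fₕ)sₕ²/nₕ with Wₕ = Nₕ/N, N = 21213.
Dept IV: Wₕ = 0.26177344; term = 0.26177344²·(1 − 0.20349361)·46.9/1130 = 0.0022653475.
Dept II: Wₕ = 0.73822656; term = 0.73822656²·(1 − 0.07190294)·14.91/1126 = 0.0066974886.
Sum = 0.0089628361.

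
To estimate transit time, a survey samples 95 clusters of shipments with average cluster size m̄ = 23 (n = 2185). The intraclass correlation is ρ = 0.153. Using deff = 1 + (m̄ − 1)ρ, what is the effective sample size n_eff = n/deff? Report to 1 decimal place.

deff = 1 + (23 − 1)·0.153 = 1 + 3.366 = 4.366.
n_eff = 2185 / 4.366 = 500.5.

500.5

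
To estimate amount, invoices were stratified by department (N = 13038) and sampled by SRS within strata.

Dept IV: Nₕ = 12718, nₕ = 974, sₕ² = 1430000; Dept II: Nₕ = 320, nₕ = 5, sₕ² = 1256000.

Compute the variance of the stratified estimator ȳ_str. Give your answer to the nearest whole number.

Var(ȳ_str) = Σₕ Wₕ²(1 − fₕ)sₕ²/nₕ with Wₕ = Nₕ/N, N = 13038.
Dept IV: Wₕ = 0.97545636; term = 0.97545636²·(1 − 0.07658437)·1430000/974 = 1290.0008.
Dept II: Wₕ = 0.02454364; term = 0.02454364²·(1 − 0.01562500)·1256000/5 = 148.95607.
Sum = 1438.9569.

1439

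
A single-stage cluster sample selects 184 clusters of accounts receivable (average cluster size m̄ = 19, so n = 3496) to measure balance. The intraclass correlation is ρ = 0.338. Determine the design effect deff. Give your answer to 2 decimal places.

7.08

deff = 1 + (19 − 1)·0.338 = 1 + 6.084 = 7.084.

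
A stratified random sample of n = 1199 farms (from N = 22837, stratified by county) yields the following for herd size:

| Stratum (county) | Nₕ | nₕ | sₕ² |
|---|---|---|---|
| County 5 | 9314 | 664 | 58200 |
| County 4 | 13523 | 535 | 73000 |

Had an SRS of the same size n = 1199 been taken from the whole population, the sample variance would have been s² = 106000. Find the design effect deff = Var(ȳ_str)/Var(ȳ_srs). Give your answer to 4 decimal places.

0.7102

Var(ȳ_str) = Σ Wₕ²(1−fₕ)sₕ²/nₕ with Wₕ = Nₕ/22837:
  County 5: (9314/22837)²·(1−664/9314)·58200/664 = 13.540327
  County 4: (13523/22837)²·(1−535/13523)·73000/535 = 45.952199
  → Var(ȳ_str) = 59.492526.
Var(ȳ_srs) = (1 − 1199/22837)·106000/1199 = 83.765415.
deff = 59.492526 / 83.765415 = 0.7102.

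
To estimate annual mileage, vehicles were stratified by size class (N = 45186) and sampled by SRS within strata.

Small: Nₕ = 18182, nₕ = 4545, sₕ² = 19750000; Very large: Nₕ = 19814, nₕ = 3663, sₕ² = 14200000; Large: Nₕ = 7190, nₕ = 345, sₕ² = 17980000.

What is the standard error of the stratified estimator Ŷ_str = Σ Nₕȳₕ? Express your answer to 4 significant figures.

2.210 × 10^6

Var(Ŷ_str) = Σₕ Nₕ²(1 − fₕ)sₕ²/nₕ.
Small: 18182²·(1 − 4545/18182)·19750000/4545 = 1.0774415 × 10^12.
Very large: 19814²·(1 − 3663/19814)·14200000/3663 = 1.2405749 × 10^12.
Large: 7190²·(1 − 345/7190)·17980000/345 = 2.5649148 × 10^12.
Sum = 4.8829312 × 10^12.
SE = √(4.8829312 × 10^12) = 2.210 × 10^6.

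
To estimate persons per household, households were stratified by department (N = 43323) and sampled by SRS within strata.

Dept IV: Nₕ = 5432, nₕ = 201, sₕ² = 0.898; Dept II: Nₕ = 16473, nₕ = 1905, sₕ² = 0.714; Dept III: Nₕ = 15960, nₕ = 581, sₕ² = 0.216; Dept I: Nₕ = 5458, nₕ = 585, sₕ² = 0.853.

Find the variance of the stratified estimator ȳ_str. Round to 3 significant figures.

1.85 × 10^-4

Var(ȳ_str) = Σₕ Wₕ²(1 − fₕ)sₕ²/nₕ with Wₕ = Nₕ/N, N = 43323.
Dept IV: Wₕ = 0.12538375; term = 0.12538375²·(1 − 0.03700295)·0.898/201 = 6.7637526 × 10^-5.
Dept II: Wₕ = 0.38023683; term = 0.38023683²·(1 − 0.11564378)·0.714/1905 = 4.7922428 × 10^-5.
Dept III: Wₕ = 0.36839554; term = 0.36839554²·(1 − 0.03640351)·0.216/581 = 4.86185 × 10^-5.
Dept I: Wₕ = 0.12598389; term = 0.12598389²·(1 − 0.10718212)·0.853/585 = 2.0662652 × 10^-5.
Sum = 1.8484111 × 10^-4.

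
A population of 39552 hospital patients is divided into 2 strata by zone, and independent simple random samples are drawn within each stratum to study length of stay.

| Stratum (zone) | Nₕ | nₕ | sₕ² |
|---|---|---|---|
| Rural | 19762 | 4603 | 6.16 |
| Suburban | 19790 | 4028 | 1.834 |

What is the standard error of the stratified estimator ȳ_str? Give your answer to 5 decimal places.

Var(ȳ_str) = Σₕ Wₕ²(1 − fₕ)sₕ²/nₕ with Wₕ = Nₕ/N, N = 39552.
Rural: Wₕ = 0.49964604; term = 0.49964604²·(1 − 0.23292177)·6.16/4603 = 2.5627385 × 10^-4.
Suburban: Wₕ = 0.50035396; term = 0.50035396²·(1 − 0.20353714)·1.834/4028 = 9.0788343 × 10^-5.
Sum = 3.4706219 × 10^-4.
SE = √(3.4706219 × 10^-4) = 0.01863.

0.01863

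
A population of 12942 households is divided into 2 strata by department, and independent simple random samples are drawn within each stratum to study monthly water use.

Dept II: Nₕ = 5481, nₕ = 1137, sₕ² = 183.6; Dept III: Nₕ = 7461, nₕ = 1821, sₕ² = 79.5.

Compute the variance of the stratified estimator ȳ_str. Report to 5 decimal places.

0.03392

Var(ȳ_str) = Σₕ Wₕ²(1 − fₕ)sₕ²/nₕ with Wₕ = Nₕ/N, N = 12942.
Dept II: Wₕ = 0.42350487; term = 0.42350487²·(1 − 0.20744390)·183.6/1137 = 0.022954035.
Dept III: Wₕ = 0.57649513; term = 0.57649513²·(1 − 0.24406916)·79.5/1821 = 0.010968078.
Sum = 0.033922113.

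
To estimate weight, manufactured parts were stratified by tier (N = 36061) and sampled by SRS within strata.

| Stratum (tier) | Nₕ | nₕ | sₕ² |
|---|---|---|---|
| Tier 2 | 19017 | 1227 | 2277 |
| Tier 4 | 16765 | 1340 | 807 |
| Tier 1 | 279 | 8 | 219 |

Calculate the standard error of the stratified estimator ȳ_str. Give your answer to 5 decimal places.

Var(ȳ_str) = Σₕ Wₕ²(1 − fₕ)sₕ²/nₕ with Wₕ = Nₕ/N, N = 36061.
Tier 2: Wₕ = 0.52735642; term = 0.52735642²·(1 − 0.06452122)·2277/1227 = 0.48279292.
Tier 4: Wₕ = 0.46490669; term = 0.46490669²·(1 − 0.07992842)·807/1340 = 0.1197628.
Tier 1: Wₕ = 0.00773689; term = 0.00773689²·(1 − 0.02867384)·219/8 = 0.0015916666.
Sum = 0.60414739.
SE = √(0.60414739) = 0.77727.

0.77727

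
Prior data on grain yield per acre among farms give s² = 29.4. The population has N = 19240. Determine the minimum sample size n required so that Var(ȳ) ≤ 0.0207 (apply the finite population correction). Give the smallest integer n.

Without fpc, n₀ = s²/D = 29.4/0.0207 = 1420.2899.
With fpc, (1 − n/N)·s²/n ≤ D requires n ≥ n₀/(1 + n₀/N) = 1420.2899/(1 + 1420.2899/19240) = 1322.6522.
Rounding up, n = 1323.

1323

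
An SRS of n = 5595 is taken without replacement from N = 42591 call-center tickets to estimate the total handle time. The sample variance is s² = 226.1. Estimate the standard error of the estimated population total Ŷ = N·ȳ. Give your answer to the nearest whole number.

7980

Var(Ŷ) = N²·Var(ȳ) = N²·(1 − n/N)·s²/n.
f = 5595/42591 = 0.13136578; Var(ȳ) = 0.86863422·226.1/5595 = 0.035102448.
Var(Ŷ) = 42591² · 0.035102448 = 6.3675605 × 10^7.
SE(Ŷ) = √(6.3675605 × 10^7) = 7980.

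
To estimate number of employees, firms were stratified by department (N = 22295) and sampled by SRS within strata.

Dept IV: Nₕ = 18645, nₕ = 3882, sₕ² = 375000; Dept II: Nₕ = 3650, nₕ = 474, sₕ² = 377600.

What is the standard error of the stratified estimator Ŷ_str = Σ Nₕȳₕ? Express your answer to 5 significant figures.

Var(Ŷ_str) = Σₕ Nₕ²(1 − fₕ)sₕ²/nₕ.
Dept IV: 18645²·(1 − 3882/18645)·375000/3882 = 2.6589658 × 10^10.
Dept II: 3650²·(1 − 474/3650)·377600/474 = 9.2347895 × 10^9.
Sum = 3.5824448 × 10^10.
SE = √(3.5824448 × 10^10) = 189270.

189270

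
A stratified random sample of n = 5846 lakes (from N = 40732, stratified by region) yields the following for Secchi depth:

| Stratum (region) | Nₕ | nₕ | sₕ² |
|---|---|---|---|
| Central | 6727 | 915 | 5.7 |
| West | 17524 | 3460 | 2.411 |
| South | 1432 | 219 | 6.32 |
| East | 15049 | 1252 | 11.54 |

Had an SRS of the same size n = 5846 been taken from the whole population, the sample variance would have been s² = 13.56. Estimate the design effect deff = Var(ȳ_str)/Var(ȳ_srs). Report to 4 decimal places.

Var(ȳ_str) = Σ Wₕ²(1−fₕ)sₕ²/nₕ with Wₕ = Nₕ/40732:
  Central: (6727/40732)²·(1−915/6727)·5.7/915 = 1.4680111 × 10^-4
  West: (17524/40732)²·(1−3460/17524)·2.411/3460 = 1.0351225 × 10^-4
  South: (1432/40732)²·(1−219/1432)·6.32/219 = 3.0213797 × 10^-5
  East: (15049/40732)²·(1−1252/15049)·11.54/1252 = 0.0011535125
  → Var(ȳ_str) = 0.0014340397.
Var(ȳ_srs) = (1 − 5846/40732)·13.56/5846 = 0.0019866269.
deff = 0.0014340397 / 0.0019866269 = 0.7218.

0.7218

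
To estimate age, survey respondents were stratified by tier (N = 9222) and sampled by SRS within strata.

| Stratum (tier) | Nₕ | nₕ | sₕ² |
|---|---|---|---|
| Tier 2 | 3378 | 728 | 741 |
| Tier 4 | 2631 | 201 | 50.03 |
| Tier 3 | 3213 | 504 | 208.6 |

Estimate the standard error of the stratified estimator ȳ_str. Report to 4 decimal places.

Var(ȳ_str) = Σₕ Wₕ²(1 − fₕ)sₕ²/nₕ with Wₕ = Nₕ/N, N = 9222.
Tier 2: Wₕ = 0.36629798; term = 0.36629798²·(1 − 0.21551214)·741/728 = 0.10713765.
Tier 4: Wₕ = 0.28529603; term = 0.28529603²·(1 − 0.07639681)·50.03/201 = 0.018711618.
Tier 3: Wₕ = 0.34840599; term = 0.34840599²·(1 − 0.15686275)·208.6/504 = 0.042359738.
Sum = 0.16820901.
SE = √(0.16820901) = 0.4101.

0.4101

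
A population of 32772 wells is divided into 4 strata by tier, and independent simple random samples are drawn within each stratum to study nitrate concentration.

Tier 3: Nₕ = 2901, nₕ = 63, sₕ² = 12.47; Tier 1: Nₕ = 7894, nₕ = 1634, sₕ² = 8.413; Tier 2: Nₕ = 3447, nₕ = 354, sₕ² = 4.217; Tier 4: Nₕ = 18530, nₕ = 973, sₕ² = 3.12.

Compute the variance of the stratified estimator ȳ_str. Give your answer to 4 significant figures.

Var(ȳ_str) = Σₕ Wₕ²(1 − fₕ)sₕ²/nₕ with Wₕ = Nₕ/N, N = 32772.
Tier 3: Wₕ = 0.08852069; term = 0.08852069²·(1 − 0.02171665)·12.47/63 = 0.0015173303.
Tier 1: Wₕ = 0.24087636; term = 0.24087636²·(1 − 0.20699265)·8.413/1634 = 2.3689964 × 10^-4.
Tier 2: Wₕ = 0.10518125; term = 0.10518125²·(1 − 0.10269800)·4.217/354 = 1.1825395 × 10^-4.
Tier 4: Wₕ = 0.56542170; term = 0.56542170²·(1 − 0.05250944)·3.12/973 = 9.7131834 × 10^-4.
Sum = 0.0028438022.

0.002844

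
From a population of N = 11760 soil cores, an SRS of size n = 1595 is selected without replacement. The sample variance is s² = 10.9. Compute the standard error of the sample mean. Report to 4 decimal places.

Under SRS without replacement, Var(ȳ) = (1 − f)·s²/n with f = n/N = 1595/11760 = 0.13562925.
Var(ȳ) = (1 − 0.13562925)·10.9/1595 = 0.86437075·0.0068338558 = 0.0059069851.
SE(ȳ) = √(0.0059069851) = 0.0769.

0.0769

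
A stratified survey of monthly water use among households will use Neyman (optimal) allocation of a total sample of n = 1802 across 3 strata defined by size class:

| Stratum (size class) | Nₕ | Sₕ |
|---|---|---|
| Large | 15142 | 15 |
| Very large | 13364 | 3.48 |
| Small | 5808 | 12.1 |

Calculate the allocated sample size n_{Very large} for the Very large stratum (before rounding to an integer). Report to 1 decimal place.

243.7

Neyman allocation: nₕ = n·NₕSₕ / Σⱼ NⱼSⱼ.
Σ NⱼSⱼ = 15142·15 + 13364·3.48 + 5808·12.1 = 343913.52.
n_{Very large} = 1802·13364·3.48 / 343913.52 = 243.7.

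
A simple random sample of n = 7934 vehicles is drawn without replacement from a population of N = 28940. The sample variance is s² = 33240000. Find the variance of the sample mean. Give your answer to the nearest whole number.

Under SRS without replacement, Var(ȳ) = (1 − f)·s²/n with f = n/N = 7934/28940 = 0.27415342.
Var(ȳ) = (1 − 0.27415342)·33240000/7934 = 0.72584658·4189.5639 = 3040.9806.

3041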